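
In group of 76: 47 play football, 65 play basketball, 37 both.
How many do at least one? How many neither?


|A∪B| = 47+65-37 = 75
Neither = 76-75 = 1

At least one: 75; Neither: 1


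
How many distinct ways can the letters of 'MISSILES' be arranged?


Letters: 8, freq: {'M': 1, 'I': 2, 'S': 3, 'L': 1, 'E': 1}
8!/(1!×2!×3!×1!×1!) = 40320/12 = 3360

3360


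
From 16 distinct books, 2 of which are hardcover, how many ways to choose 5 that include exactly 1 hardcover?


Choose 1 of the 2 hardcovers and 4 of the other 14 books:
C(2,1)×C(14,4) = 2×1001 = 2002

2002


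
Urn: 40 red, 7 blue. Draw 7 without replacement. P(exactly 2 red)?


Hypergeometric: C(40,2)×C(7,5)/C(47,7)
= 780×21/62891499 = 5460/20963833

P(X=2) = 5460/20963833 ≈ 0.03%


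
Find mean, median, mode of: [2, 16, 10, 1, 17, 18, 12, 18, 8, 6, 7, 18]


Sorted: [1, 2, 6, 7, 8, 10, 12, 16, 17, 18, 18, 18]
Mean = 133/12
Median = 11
Freq: {2: 1, 16: 1, 10: 1, 1: 1, 17: 1, 18: 3, 12: 1, 8: 1, 6: 1, 7: 1}
Mode: [18]

Mean=133/12, Median=11, Mode=18


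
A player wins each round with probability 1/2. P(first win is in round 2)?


Geometric: P(X=2) = (1-p)^(k-1)×p = (1/2)^1×1/2 = 1/4

P(X=2) = 1/4 ≈ 25.00%


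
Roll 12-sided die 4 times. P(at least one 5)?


P(no 5)^4 = (11/12)^4 = 14641/20736
P(≥1) = 1 - 14641/20736 = 6095/20736

P = 6095/20736 ≈ 29.39%


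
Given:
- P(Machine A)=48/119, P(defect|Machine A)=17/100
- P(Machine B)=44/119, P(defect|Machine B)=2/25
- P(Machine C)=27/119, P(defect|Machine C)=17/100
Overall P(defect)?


P(B) = Σ P(B|Aᵢ)×P(Aᵢ)
  17/100×48/119 = 12/175
  2/25×44/119 = 88/2975
  17/100×27/119 = 27/700
Sum = 1627/11900

P(defect) = 1627/11900 ≈ 13.67%


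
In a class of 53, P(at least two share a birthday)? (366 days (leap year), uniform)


P(all different) = Π(366-i)/366 for i=0..52
= 0.019079
P(match) = 1 - 0.019079 = 0.980921

P ≈ 0.9809 ≈ 98.09%


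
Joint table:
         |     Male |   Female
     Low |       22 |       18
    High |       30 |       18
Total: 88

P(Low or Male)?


P(Low∨Male) = P(Low) + P(Male) - P(Low∧Male)
= (40 + 52 - 22)/88 = 70/88 = 35/44

P = 35/44 ≈ 79.55%


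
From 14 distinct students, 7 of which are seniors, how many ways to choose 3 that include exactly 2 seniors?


Choose 2 of the 7 seniors and 1 of the other 7 students:
C(7,2)×C(7,1) = 21×7 = 147

147


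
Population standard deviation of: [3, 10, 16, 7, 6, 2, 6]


Mean = 50/7
  (3-50/7)²=841/49
  (10-50/7)²=400/49
  (16-50/7)²=3844/49
  (7-50/7)²=1/49
  (6-50/7)²=64/49
  (2-50/7)²=1296/49
  (6-50/7)²=64/49
Σ(x-μ)² = 930/7
σ² = (930/7)/7 = 930/49

σ = √(930/49) ≈ 4.3566


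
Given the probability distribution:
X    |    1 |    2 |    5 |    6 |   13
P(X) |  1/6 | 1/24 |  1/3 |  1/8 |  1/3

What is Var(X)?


E[X] = 7
E[X²] = 139/2
Var(X) = E[X²] - (E[X])² = 139/2 - 49 = 41/2

Var(X) = 41/2 ≈ 20.5000


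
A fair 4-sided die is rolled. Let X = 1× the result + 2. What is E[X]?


E[die] = (1+4)/2 = 5/2
E[X] = 1×5/2 + 2 = 9/2

E[X] = 9/2


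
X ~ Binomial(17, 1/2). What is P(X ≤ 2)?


P(X ≤ 2) = Σ P(X=i) for i=0..2
P(X=0) = 1/131072
P(X=1) = 17/131072
P(X=2) = 17/16384
Sum = 77/65536

P(X ≤ 2) = 77/65536 ≈ 0.12%


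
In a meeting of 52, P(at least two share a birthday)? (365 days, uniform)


P(all different) = Π(365-i)/365 for i=0..51
= 0.021995
P(match) = 1 - 0.021995 = 0.978005

P ≈ 0.9780 ≈ 97.80%


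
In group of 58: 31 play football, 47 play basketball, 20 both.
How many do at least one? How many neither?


|A∪B| = 31+47-20 = 58
Neither = 58-58 = 0

At least one: 58; Neither: 0


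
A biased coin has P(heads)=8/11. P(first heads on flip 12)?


Geometric: P(X=12) = (1-p)^(k-1)×p = (3/11)^11×8/11 = 1417176/3138428376721

P(X=12) = 1417176/3138428376721 ≈ 0.00%


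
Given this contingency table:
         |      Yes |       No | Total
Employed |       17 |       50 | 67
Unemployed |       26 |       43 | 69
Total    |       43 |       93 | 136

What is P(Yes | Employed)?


P(Yes | Employed) = 17/(17+50) = 17/67

P(Yes|Employed) = 17/67 ≈ 25.37%


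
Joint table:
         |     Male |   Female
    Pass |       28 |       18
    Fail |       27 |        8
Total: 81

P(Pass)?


P(Pass) = (28+18)/81 = 46/81

P(Pass) = 46/81 ≈ 56.79%


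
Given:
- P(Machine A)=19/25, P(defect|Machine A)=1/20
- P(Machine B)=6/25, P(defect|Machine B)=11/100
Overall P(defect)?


P(B) = Σ P(B|Aᵢ)×P(Aᵢ)
  1/20×19/25 = 19/500
  11/100×6/25 = 33/1250
Sum = 161/2500

P(defect) = 161/2500 ≈ 6.44%


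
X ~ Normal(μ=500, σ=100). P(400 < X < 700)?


z₁=(400-500)/100=-1.0, z₂=(700-500)/100=2.0
P = Φ(2.0) - Φ(-1.0) = 0.977250 - 0.158655 = 0.818595 ≈ 0.8186

P(400 < X < 700) ≈ 0.8186


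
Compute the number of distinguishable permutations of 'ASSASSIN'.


Letters: 8, freq: {'A': 2, 'S': 4, 'I': 1, 'N': 1}
8!/(2!×4!×1!×1!) = 40320/48 = 840

840


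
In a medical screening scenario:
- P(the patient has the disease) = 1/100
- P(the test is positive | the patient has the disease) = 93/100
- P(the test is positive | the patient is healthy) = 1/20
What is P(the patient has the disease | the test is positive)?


Using Bayes' theorem:
P(A|B) = P(B|A)·P(A) / P(B)

P(the test is positive) = 93/100 × 1/100 + 1/20 × 99/100
= 93/10000 + 99/2000 = 147/2500

P(the patient has the disease|the test is positive) = (93/10000) / (147/2500) = 31/196

P(the patient has the disease|the test is positive) = 31/196 ≈ 15.82%


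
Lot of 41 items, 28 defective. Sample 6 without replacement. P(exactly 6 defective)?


Hypergeometric: C(28,6)×C(13,0)/C(41,6)
= 376740×1/4496388 = 2415/28823

P(X=6) = 2415/28823 ≈ 8.38%


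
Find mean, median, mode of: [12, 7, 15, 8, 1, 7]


Sorted: [1, 7, 7, 8, 12, 15]
Mean = 50/6 = 25/3
Median = 15/2
Freq: {12: 1, 7: 2, 15: 1, 8: 1, 1: 1}
Mode: [7]

Mean=25/3, Median=15/2, Mode=7


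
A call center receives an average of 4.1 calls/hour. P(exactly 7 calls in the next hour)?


Poisson(λ=4.1): P(X=7) = e^(-λ)×λ^k/k!
= e^(-4.1) × 4.1^7 / 7!
≈ 0.0165726754 × 19475.4273881 / 5040 ≈ 0.064040

P(X=7) ≈ 0.064040 ≈ 6.40%


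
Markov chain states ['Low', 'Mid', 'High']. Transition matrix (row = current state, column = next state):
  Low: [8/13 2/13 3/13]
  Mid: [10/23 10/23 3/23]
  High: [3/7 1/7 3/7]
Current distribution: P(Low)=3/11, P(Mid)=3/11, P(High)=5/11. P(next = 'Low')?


P(next=Low) = Σᵢ P(now=i)×P(i→Low)
= 3/11×8/13 + 3/11×10/23 + 5/11×3/7
= 24/143 + 30/253 + 15/77 = 11079/23023

P = 11079/23023 ≈ 0.4812


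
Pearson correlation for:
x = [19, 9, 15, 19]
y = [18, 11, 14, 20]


n=4, Σx=62, Σy=63, Σxy=1031, Σx²=1028, Σy²=1041
r = (4×1031 - 62×63)/√((4×1028 - 62²)(4×1041 - 63²))
= 218/√(268×195) = 218/√52260 ≈ 218/228.6045 ≈ 0.9536

r ≈ 0.9536


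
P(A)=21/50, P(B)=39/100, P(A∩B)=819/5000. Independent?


P(A)×P(B) = 819/5000
P(A∩B) = 819/5000
Equal ✓ → Independent

Yes, independent


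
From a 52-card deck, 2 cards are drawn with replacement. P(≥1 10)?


P(not a 10) = 48/52 = 12/13
P(none in 2 draws) = (12/13)^2 = 144/169
P(≥1 10) = 1 - 144/169 = 25/169

P = 25/169 ≈ 14.79%


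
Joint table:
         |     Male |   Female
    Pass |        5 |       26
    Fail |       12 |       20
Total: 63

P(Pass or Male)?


P(Pass∨Male) = P(Pass) + P(Male) - P(Pass∧Male)
= (31 + 17 - 5)/63 = 43/63

P = 43/63 ≈ 68.25%


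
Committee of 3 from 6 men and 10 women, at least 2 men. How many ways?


Count by #men:
  2M,1W: C(6,2)×C(10,1)=150
  3M,0W: C(6,3)×C(10,0)=20
Total = 170

170


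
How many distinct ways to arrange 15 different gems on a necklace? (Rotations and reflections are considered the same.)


Free circular arrangements: rotations and reflections both identified.
(n-1)!/2 = 14!/2 = 87178291200/2 = 43589145600

43589145600


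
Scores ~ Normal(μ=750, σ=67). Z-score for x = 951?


z = (x - μ)/σ = (951 - 750)/67 = 3.0

z = 3.0


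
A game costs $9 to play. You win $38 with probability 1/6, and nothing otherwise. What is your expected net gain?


E[gain] = (38-9)×1/6 + (-9)×5/6
= 29/6 - 15/2 = -8/3

Expected net gain = $-8/3 ≈ $-2.67


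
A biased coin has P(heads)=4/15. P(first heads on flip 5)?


Geometric: P(X=5) = (1-p)^(k-1)×p = (11/15)^4×4/15 = 58564/759375

P(X=5) = 58564/759375 ≈ 7.71%


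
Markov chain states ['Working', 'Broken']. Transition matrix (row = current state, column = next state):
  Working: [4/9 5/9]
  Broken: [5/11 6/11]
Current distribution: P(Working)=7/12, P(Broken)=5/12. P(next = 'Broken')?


P(next=Broken) = Σᵢ P(now=i)×P(i→Broken)
= 7/12×5/9 + 5/12×6/11
= 35/108 + 5/22 = 655/1188

P = 655/1188 ≈ 0.5513


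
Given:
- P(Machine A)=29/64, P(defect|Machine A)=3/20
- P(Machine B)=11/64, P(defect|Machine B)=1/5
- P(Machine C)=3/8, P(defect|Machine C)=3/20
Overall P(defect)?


P(B) = Σ P(B|Aᵢ)×P(Aᵢ)
  3/20×29/64 = 87/1280
  1/5×11/64 = 11/320
  3/20×3/8 = 9/160
Sum = 203/1280

P(defect) = 203/1280 ≈ 15.86%


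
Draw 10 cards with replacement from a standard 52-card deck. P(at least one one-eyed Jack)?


P(not a one-eyed Jack) = 50/52 = 25/26
P(none in 10 draws) = (25/26)^10 = 95367431640625/141167095653376
P(≥1 one-eyed Jack) = 1 - 95367431640625/141167095653376 = 45799664012751/141167095653376

P = 45799664012751/141167095653376 ≈ 32.44%


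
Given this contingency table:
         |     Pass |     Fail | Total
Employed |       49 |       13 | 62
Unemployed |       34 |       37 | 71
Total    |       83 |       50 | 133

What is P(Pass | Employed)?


P(Pass | Employed) = 49/(49+13) = 49/62

P(Pass|Employed) = 49/62 ≈ 79.03%


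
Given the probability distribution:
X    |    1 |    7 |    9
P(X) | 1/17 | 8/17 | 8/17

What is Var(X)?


E[X] = 129/17
E[X²] = 1041/17
Var(X) = E[X²] - (E[X])² = 1041/17 - 16641/289 = 1056/289

Var(X) = 1056/289 ≈ 3.6540


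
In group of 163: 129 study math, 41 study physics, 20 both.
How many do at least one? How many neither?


|A∪B| = 129+41-20 = 150
Neither = 163-150 = 13

At least one: 150; Neither: 13


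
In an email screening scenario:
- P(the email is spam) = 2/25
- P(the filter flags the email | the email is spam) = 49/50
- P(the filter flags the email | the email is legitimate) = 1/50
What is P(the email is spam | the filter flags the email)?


Using Bayes' theorem:
P(A|B) = P(B|A)·P(A) / P(B)

P(the filter flags the email) = 49/50 × 2/25 + 1/50 × 23/25
= 49/625 + 23/1250 = 121/1250

P(the email is spam|the filter flags the email) = (49/625) / (121/1250) = 98/121

P(the email is spam|the filter flags the email) = 98/121 ≈ 80.99%


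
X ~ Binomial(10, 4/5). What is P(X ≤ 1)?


P(X ≤ 1) = Σ P(X=i) for i=0..1
P(X=0) = 1/9765625
P(X=1) = 8/1953125
Sum = 41/9765625

P(X ≤ 1) = 41/9765625 ≈ 0.00%


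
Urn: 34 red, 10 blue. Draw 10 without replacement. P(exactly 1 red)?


Hypergeometric: C(34,1)×C(10,9)/C(44,10)
= 34×10/2481256778 = 170/1240628389

P(X=1) = 170/1240628389 ≈ 0.00%


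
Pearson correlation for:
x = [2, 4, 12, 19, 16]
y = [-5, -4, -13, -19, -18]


n=5, Σx=53, Σy=-59, Σxy=-831, Σx²=781, Σy²=895
r = (5×(-831) - 53×(-59))/√((5×781 - 53²)(5×895 - (-59)²))
= -1028/√(1096×994) = -1028/√1089424 ≈ -1028/1043.7548 ≈ -0.9849

r ≈ -0.9849


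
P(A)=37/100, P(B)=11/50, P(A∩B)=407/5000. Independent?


P(A)×P(B) = 407/5000
P(A∩B) = 407/5000
Equal ✓ → Independent

Yes, independent


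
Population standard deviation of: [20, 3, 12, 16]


Mean = 51/4
  (20-51/4)²=841/16
  (3-51/4)²=1521/16
  (12-51/4)²=9/16
  (16-51/4)²=169/16
Σ(x-μ)² = 635/4
σ² = (635/4)/4 = 635/16

σ = √(635/16) ≈ 6.2998


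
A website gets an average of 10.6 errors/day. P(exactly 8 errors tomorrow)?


Poisson(λ=10.6): P(X=8) = e^(-λ)×λ^k/k!
= e^(-10.6) × 10.6^8 / 8!
≈ 2.491600973e-05 × 159384807.453 / 40320 ≈ 0.098493

P(X=8) ≈ 0.098493 ≈ 9.85%


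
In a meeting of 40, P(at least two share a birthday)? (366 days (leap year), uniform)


P(all different) = Π(366-i)/366 for i=0..39
= 0.109455
P(match) = 1 - 0.109455 = 0.890545

P ≈ 0.8905 ≈ 89.05%


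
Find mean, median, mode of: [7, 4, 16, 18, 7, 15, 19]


Sorted: [4, 7, 7, 15, 16, 18, 19]
Mean = 86/7
Median = 15
Freq: {7: 2, 4: 1, 16: 1, 18: 1, 15: 1, 19: 1}
Mode: [7]

Mean=86/7, Median=15, Mode=7


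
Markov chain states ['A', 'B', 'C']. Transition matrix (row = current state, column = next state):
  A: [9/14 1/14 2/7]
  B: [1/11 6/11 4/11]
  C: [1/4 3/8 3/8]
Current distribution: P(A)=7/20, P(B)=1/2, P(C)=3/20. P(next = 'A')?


P(next=A) = Σᵢ P(now=i)×P(i→A)
= 7/20×9/14 + 1/2×1/11 + 3/20×1/4
= 9/40 + 1/22 + 3/80 = 271/880

P = 271/880 ≈ 0.3080


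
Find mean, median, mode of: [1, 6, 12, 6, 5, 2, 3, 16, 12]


Sorted: [1, 2, 3, 5, 6, 6, 12, 12, 16]
Mean = 63/9 = 7
Median = 6
Freq: {1: 1, 6: 2, 12: 2, 5: 1, 2: 1, 3: 1, 16: 1}
Mode: [6, 12]

Mean=7, Median=6, Mode=[6, 12]


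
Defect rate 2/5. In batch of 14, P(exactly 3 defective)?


Binomial: P(X=3) = C(14,3)×p^3×(1-p)^11
= 364 × 8/125 × 177147/48828125 = 515852064/6103515625

P(X=3) = 515852064/6103515625 ≈ 8.45%


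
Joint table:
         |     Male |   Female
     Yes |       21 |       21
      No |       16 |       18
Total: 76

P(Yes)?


P(Yes) = (21+21)/76 = 42/76 = 21/38

P(Yes) = 21/38 ≈ 55.26%


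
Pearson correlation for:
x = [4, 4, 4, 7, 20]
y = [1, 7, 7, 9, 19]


n=5, Σx=39, Σy=43, Σxy=503, Σx²=497, Σy²=541
r = (5×503 - 39×43)/√((5×497 - 39²)(5×541 - 43²))
= 838/√(964×856) = 838/√825184 ≈ 838/908.3964 ≈ 0.9225

r ≈ 0.9225


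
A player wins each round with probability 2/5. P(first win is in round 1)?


Geometric: P(X=1) = (1-p)^(k-1)×p = (3/5)^0×2/5 = 2/5

P(X=1) = 2/5 ≈ 40.00%


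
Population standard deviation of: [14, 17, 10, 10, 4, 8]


Mean = 63/6 = 21/2
  (14-21/2)²=49/4
  (17-21/2)²=169/4
  (10-21/2)²=1/4
  (10-21/2)²=1/4
  (4-21/2)²=169/4
  (8-21/2)²=25/4
Σ(x-μ)² = 207/2
σ² = (207/2)/6 = 69/4

σ = √(69/4) ≈ 4.1533


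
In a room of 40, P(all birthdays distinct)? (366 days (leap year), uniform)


P(all different) = Π(366-i)/366 for i=0..39
= (366/366)×(365/366)×...×(327/366)
= 0.109455

P ≈ 0.1095 ≈ 10.95%


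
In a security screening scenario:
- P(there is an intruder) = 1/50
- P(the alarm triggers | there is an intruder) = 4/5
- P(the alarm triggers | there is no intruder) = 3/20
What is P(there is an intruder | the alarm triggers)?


Using Bayes' theorem:
P(A|B) = P(B|A)·P(A) / P(B)

P(the alarm triggers) = 4/5 × 1/50 + 3/20 × 49/50
= 2/125 + 147/1000 = 163/1000

P(there is an intruder|the alarm triggers) = (2/125) / (163/1000) = 16/163

P(there is an intruder|the alarm triggers) = 16/163 ≈ 9.82%


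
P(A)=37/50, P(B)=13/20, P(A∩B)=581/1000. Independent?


P(A)×P(B) = 481/1000
P(A∩B) = 581/1000
Not equal → NOT independent

No, not independent


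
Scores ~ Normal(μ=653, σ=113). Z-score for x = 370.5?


z = (x - μ)/σ = (370.5 - 653)/113 = -2.5

z = -2.5


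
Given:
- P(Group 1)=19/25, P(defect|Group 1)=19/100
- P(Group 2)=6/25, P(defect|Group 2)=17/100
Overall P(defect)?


P(B) = Σ P(B|Aᵢ)×P(Aᵢ)
  19/100×19/25 = 361/2500
  17/100×6/25 = 51/1250
Sum = 463/2500

P(defect) = 463/2500 ≈ 18.52%


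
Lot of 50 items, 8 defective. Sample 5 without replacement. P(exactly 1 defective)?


Hypergeometric: C(8,1)×C(42,4)/C(50,5)
= 8×111930/2118760 = 3198/7567

P(X=1) = 3198/7567 ≈ 42.26%


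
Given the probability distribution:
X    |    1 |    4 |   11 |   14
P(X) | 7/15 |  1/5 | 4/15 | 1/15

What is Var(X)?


E[X] = 77/15
E[X²] = 49
Var(X) = E[X²] - (E[X])² = 49 - 5929/225 = 5096/225

Var(X) = 5096/225 ≈ 22.6489


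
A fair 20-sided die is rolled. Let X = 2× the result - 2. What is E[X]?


E[die] = (1+20)/2 = 21/2
E[X] = 2×21/2 - 2 = 19

E[X] = 19


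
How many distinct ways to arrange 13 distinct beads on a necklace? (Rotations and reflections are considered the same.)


Free circular arrangements: rotations and reflections both identified.
(n-1)!/2 = 12!/2 = 479001600/2 = 239500800

239500800


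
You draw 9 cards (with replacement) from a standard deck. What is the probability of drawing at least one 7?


P(not a 7) = 48/52 = 12/13
P(none in 9 draws) = (12/13)^9 = 5159780352/10604499373
P(≥1 7) = 1 - 5159780352/10604499373 = 5444719021/10604499373

P = 5444719021/10604499373 ≈ 51.34%


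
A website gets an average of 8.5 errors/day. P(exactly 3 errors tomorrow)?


Poisson(λ=8.5): P(X=3) = e^(-λ)×λ^k/k!
= e^(-8.5) × 8.5^3 / 3!
≈ 0.000203468369 × 614.125 / 6 ≈ 0.020826

P(X=3) ≈ 0.020826 ≈ 2.08%


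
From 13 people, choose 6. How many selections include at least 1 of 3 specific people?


Complement: C(13,6) - C(10,6) = 1716 - 210 = 1506

1506


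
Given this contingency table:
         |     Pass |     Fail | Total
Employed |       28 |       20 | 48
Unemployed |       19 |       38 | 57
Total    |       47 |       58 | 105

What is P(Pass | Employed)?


P(Pass | Employed) = 28/(28+20) = 28/48 = 7/12

P(Pass|Employed) = 7/12 ≈ 58.33%


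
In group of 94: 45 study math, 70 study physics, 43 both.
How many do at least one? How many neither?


|A∪B| = 45+70-43 = 72
Neither = 94-72 = 22

At least one: 72; Neither: 22


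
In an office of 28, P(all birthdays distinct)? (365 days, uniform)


P(all different) = Π(365-i)/365 for i=0..27
= (365/365)×(364/365)×...×(338/365)
= 0.345539

P ≈ 0.3455 ≈ 34.55%


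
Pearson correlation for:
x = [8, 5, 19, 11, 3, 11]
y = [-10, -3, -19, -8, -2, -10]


n=6, Σx=57, Σy=-52, Σxy=-660, Σx²=701, Σy²=638
r = (6×(-660) - 57×(-52))/√((6×701 - 57²)(6×638 - (-52)²))
= -996/√(957×1124) = -996/√1075668 ≈ -996/1037.1442 ≈ -0.9603

r ≈ -0.9603


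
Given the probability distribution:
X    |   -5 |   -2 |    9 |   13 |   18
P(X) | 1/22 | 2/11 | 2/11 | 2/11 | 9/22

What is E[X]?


E[X] = Σ x·P(X=x)
= (-5)×(1/22) + (-2)×(2/11) + (9)×(2/11) + (13)×(2/11) + (18)×(9/22)
= 237/22

E[X] = 237/22


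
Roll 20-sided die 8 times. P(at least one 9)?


P(no 9)^8 = (19/20)^8 = 16983563041/25600000000
P(≥1) = 1 - 16983563041/25600000000 = 8616436959/25600000000

P = 8616436959/25600000000 ≈ 33.66%


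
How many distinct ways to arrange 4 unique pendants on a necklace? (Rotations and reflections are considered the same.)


Free circular arrangements: rotations and reflections both identified.
(n-1)!/2 = 3!/2 = 6/2 = 3

3


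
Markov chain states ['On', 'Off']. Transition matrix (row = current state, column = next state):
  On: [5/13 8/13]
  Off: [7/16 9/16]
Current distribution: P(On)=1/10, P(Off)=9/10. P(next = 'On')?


P(next=On) = Σᵢ P(now=i)×P(i→On)
= 1/10×5/13 + 9/10×7/16
= 1/26 + 63/160 = 899/2080

P = 899/2080 ≈ 0.4322


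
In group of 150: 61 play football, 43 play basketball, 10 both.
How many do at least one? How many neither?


|A∪B| = 61+43-10 = 94
Neither = 150-94 = 56

At least one: 94; Neither: 56


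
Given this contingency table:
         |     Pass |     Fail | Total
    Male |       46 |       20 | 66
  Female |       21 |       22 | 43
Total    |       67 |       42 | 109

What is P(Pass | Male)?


P(Pass | Male) = 46/(46+20) = 46/66 = 23/33

P(Pass|Male) = 23/33 ≈ 69.70%


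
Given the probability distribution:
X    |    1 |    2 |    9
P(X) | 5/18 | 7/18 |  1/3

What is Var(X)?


E[X] = 73/18
E[X²] = 173/6
Var(X) = E[X²] - (E[X])² = 173/6 - 5329/324 = 4013/324

Var(X) = 4013/324 ≈ 12.3858


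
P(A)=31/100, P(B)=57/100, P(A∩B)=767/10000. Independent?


P(A)×P(B) = 1767/10000
P(A∩B) = 767/10000
Not equal → NOT independent

No, not independent


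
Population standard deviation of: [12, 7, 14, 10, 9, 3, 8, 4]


Mean = 67/8
  (12-67/8)²=841/64
  (7-67/8)²=121/64
  (14-67/8)²=2025/64
  (10-67/8)²=169/64
  (9-67/8)²=25/64
  (3-67/8)²=1849/64
  (8-67/8)²=9/64
  (4-67/8)²=1225/64
Σ(x-μ)² = 783/8
σ² = (783/8)/8 = 783/64

σ = √(783/64) ≈ 3.4978


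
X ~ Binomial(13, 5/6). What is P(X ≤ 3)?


P(X ≤ 3) = Σ P(X=i) for i=0..3
P(X=0) = 1/13060694016
P(X=1) = 65/13060694016
P(X=2) = 325/2176782336
P(X=3) = 17875/6530347008
Sum = 18883/6530347008

P(X ≤ 3) = 18883/6530347008 ≈ 0.00%


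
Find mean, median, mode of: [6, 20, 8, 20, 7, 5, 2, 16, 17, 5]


Sorted: [2, 5, 5, 6, 7, 8, 16, 17, 20, 20]
Mean = 106/10 = 53/5
Median = 15/2
Freq: {6: 1, 20: 2, 8: 1, 7: 1, 5: 2, 2: 1, 16: 1, 17: 1}
Mode: [5, 20]

Mean=53/5, Median=15/2, Mode=[5, 20]


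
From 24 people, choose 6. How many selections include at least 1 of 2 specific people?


Complement: C(24,6) - C(22,6) = 134596 - 74613 = 59983

59983


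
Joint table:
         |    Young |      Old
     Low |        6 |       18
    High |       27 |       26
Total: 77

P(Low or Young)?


P(Low∨Young) = P(Low) + P(Young) - P(Low∧Young)
= (24 + 33 - 6)/77 = 51/77

P = 51/77 ≈ 66.23%


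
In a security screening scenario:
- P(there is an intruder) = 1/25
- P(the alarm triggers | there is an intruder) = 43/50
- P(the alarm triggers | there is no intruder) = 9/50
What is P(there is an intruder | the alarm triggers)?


Using Bayes' theorem:
P(A|B) = P(B|A)·P(A) / P(B)

P(the alarm triggers) = 43/50 × 1/25 + 9/50 × 24/25
= 43/1250 + 108/625 = 259/1250

P(there is an intruder|the alarm triggers) = (43/1250) / (259/1250) = 43/259

P(there is an intruder|the alarm triggers) = 43/259 ≈ 16.60%


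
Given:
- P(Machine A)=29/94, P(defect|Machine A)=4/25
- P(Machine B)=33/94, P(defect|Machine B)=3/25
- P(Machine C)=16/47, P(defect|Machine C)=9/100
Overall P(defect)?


P(B) = Σ P(B|Aᵢ)×P(Aᵢ)
  4/25×29/94 = 58/1175
  3/25×33/94 = 99/2350
  9/100×16/47 = 36/1175
Sum = 287/2350

P(defect) = 287/2350 ≈ 12.21%


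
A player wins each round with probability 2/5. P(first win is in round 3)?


Geometric: P(X=3) = (1-p)^(k-1)×p = (3/5)^2×2/5 = 18/125

P(X=3) = 18/125 ≈ 14.40%


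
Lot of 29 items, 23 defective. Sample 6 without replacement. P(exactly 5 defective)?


Hypergeometric: C(23,5)×C(6,1)/C(29,6)
= 33649×6/475020 = 4807/11310

P(X=5) = 4807/11310 ≈ 42.50%


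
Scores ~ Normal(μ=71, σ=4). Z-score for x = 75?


z = (x - μ)/σ = (75 - 71)/4 = 1.0

z = 1.0


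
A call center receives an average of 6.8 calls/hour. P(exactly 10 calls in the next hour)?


Poisson(λ=6.8): P(X=10) = e^(-λ)×λ^k/k!
= e^(-6.8) × 6.8^10 / 10!
≈ 0.001113775148 × 211392282.016 / 3628800 ≈ 0.064882

P(X=10) ≈ 0.064882 ≈ 6.49%


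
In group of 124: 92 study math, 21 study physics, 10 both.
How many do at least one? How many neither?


|A∪B| = 92+21-10 = 103
Neither = 124-103 = 21

At least one: 103; Neither: 21


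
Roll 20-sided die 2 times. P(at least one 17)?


P(no 17)^2 = (19/20)^2 = 361/400
P(≥1) = 1 - 361/400 = 39/400

P = 39/400 ≈ 9.75%


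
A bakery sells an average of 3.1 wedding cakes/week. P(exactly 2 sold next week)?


Poisson(λ=3.1): P(X=2) = e^(-λ)×λ^k/k!
= e^(-3.1) × 3.1^2 / 2!
≈ 0.04504920239 × 9.61 / 2 ≈ 0.216461

P(X=2) ≈ 0.216461 ≈ 21.65%


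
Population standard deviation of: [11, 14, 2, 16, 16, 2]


Mean = 61/6
  (11-61/6)²=25/36
  (14-61/6)²=529/36
  (2-61/6)²=2401/36
  (16-61/6)²=1225/36
  (16-61/6)²=1225/36
  (2-61/6)²=2401/36
Σ(x-μ)² = 1301/6
σ² = (1301/6)/6 = 1301/36

σ = √(1301/36) ≈ 6.0116


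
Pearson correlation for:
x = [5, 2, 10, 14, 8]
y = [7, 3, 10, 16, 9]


n=5, Σx=39, Σy=45, Σxy=437, Σx²=389, Σy²=495
r = (5×437 - 39×45)/√((5×389 - 39²)(5×495 - 45²))
= 430/√(424×450) = 430/√190800 ≈ 430/436.8066 ≈ 0.9844

r ≈ 0.9844


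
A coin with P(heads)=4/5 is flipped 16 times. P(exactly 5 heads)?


Binomial: P(X=5) = C(16,5)×p^5×(1-p)^11
= 4368 × 1024/3125 × 1/48828125 = 4472832/152587890625

P(X=5) = 4472832/152587890625 ≈ 0.00%


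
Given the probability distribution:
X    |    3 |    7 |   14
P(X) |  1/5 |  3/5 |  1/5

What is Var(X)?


E[X] = 38/5
E[X²] = 352/5
Var(X) = E[X²] - (E[X])² = 352/5 - 1444/25 = 316/25

Var(X) = 316/25 ≈ 12.6400


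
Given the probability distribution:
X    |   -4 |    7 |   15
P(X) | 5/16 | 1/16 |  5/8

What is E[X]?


E[X] = Σ x·P(X=x)
= (-4)×(5/16) + (7)×(1/16) + (15)×(5/8)
= 137/16

E[X] = 137/16


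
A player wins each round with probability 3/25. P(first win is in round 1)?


Geometric: P(X=1) = (1-p)^(k-1)×p = (22/25)^0×3/25 = 3/25

P(X=1) = 3/25 ≈ 12.00%


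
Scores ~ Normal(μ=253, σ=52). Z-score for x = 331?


z = (x - μ)/σ = (331 - 253)/52 = 1.5

z = 1.5


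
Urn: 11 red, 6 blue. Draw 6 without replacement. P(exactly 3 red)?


Hypergeometric: C(11,3)×C(6,3)/C(17,6)
= 165×20/12376 = 825/3094

P(X=3) = 825/3094 ≈ 26.66%


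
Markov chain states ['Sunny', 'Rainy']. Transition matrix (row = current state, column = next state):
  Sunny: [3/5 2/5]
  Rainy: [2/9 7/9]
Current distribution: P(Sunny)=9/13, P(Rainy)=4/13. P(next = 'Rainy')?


P(next=Rainy) = Σᵢ P(now=i)×P(i→Rainy)
= 9/13×2/5 + 4/13×7/9
= 18/65 + 28/117 = 302/585

P = 302/585 ≈ 0.5162


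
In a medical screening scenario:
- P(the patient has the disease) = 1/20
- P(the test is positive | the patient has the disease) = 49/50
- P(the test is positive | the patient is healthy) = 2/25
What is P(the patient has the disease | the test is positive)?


Using Bayes' theorem:
P(A|B) = P(B|A)·P(A) / P(B)

P(the test is positive) = 49/50 × 1/20 + 2/25 × 19/20
= 49/1000 + 19/250 = 1/8

P(the patient has the disease|the test is positive) = (49/1000) / (1/8) = 49/125

P(the patient has the disease|the test is positive) = 49/125 ≈ 39.20%


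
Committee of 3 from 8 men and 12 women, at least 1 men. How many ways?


Count by #men:
  1M,2W: C(8,1)×C(12,2)=528
  2M,1W: C(8,2)×C(12,1)=336
  3M,0W: C(8,3)×C(12,0)=56
Total = 920

920


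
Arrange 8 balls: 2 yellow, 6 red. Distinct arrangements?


8!/(2!×6!) = 28

28


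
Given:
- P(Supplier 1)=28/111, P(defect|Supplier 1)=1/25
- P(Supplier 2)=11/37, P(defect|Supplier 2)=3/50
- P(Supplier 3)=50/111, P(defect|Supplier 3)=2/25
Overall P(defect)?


P(B) = Σ P(B|Aᵢ)×P(Aᵢ)
  1/25×28/111 = 28/2775
  3/50×11/37 = 33/1850
  2/25×50/111 = 4/111
Sum = 71/1110

P(defect) = 71/1110 ≈ 6.40%


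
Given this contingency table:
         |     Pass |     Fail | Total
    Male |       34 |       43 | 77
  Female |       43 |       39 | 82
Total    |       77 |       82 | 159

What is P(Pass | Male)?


P(Pass | Male) = 34/(34+43) = 34/77

P(Pass|Male) = 34/77 ≈ 44.16%


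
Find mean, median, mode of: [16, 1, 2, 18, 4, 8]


Sorted: [1, 2, 4, 8, 16, 18]
Mean = 49/6
Median = 6
Freq: {16: 1, 1: 1, 2: 1, 18: 1, 4: 1, 8: 1}
Mode: No mode

Mean=49/6, Median=6, Mode=No mode


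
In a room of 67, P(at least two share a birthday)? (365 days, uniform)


P(all different) = Π(365-i)/365 for i=0..66
= 0.001560
P(match) = 1 - 0.001560 = 0.998440

P ≈ 0.9984 ≈ 99.84%


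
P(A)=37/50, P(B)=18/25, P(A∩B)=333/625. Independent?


P(A)×P(B) = 333/625
P(A∩B) = 333/625
Equal ✓ → Independent

Yes, independent


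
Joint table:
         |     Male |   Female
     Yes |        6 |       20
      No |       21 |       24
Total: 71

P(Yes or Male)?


P(Yes∨Male) = P(Yes) + P(Male) - P(Yes∧Male)
= (26 + 27 - 6)/71 = 47/71

P = 47/71 ≈ 66.20%


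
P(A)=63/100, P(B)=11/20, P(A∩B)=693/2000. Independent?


P(A)×P(B) = 693/2000
P(A∩B) = 693/2000
Equal ✓ → Independent

Yes, independent


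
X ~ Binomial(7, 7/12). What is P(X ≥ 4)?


P(X ≥ 4) = Σ P(X=i) for i=4..7
P(X=4) = 10504375/35831808
P(X=5) = 2941225/11943936
P(X=6) = 4117715/35831808
P(X=7) = 823543/35831808
Sum = 6067327/8957952

P(X ≥ 4) = 6067327/8957952 ≈ 67.73%


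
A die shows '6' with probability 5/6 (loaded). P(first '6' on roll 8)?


Geometric: P(X=8) = (1-p)^(k-1)×p = (1/6)^7×5/6 = 5/1679616

P(X=8) = 5/1679616 ≈ 0.00%


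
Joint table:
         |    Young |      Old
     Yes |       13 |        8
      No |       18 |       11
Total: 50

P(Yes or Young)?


P(Yes∨Young) = P(Yes) + P(Young) - P(Yes∧Young)
= (21 + 31 - 13)/50 = 39/50

P = 39/50 ≈ 78.00%


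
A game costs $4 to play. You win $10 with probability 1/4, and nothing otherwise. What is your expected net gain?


E[gain] = (10-4)×1/4 + (-4)×3/4
= 3/2 - 3 = -3/2

Expected net gain = $-3/2 ≈ $-1.50


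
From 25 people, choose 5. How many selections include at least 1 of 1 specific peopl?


Complement: C(25,5) - C(24,5) = 53130 - 42504 = 10626

10626


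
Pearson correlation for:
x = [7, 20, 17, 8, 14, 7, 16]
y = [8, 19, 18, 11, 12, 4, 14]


n=7, Σx=89, Σy=86, Σxy=1250, Σx²=1303, Σy²=1226
r = (7×1250 - 89×86)/√((7×1303 - 89²)(7×1226 - 86²))
= 1096/√(1200×1186) = 1096/√1423200 ≈ 1096/1192.9795 ≈ 0.9187

r ≈ 0.9187


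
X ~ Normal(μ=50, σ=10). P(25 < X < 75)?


z₁=(25-50)/10=-2.5, z₂=(75-50)/10=2.5
P = Φ(2.5) - Φ(-2.5) = 0.993790 - 0.006210 = 0.987580 ≈ 0.9876

P(25 < X < 75) ≈ 0.9876


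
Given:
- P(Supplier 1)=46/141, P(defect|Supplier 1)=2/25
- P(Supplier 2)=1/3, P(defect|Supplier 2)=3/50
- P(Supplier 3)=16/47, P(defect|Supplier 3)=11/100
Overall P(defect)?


P(B) = Σ P(B|Aᵢ)×P(Aᵢ)
  2/25×46/141 = 92/3525
  3/50×1/3 = 1/50
  11/100×16/47 = 44/1175
Sum = 589/7050

P(defect) = 589/7050 ≈ 8.35%


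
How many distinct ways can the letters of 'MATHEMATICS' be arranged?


Letters: 11, freq: {'M': 2, 'A': 2, 'T': 2, 'H': 1, 'E': 1, 'I': 1, 'C': 1, 'S': 1}
11!/(2!×2!×2!×1!×1!×1!×1!×1!) = 39916800/8 = 4989600

4989600


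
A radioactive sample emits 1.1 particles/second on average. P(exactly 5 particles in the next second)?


Poisson(λ=1.1): P(X=5) = e^(-λ)×λ^k/k!
= e^(-1.1) × 1.1^5 / 5!
≈ 0.3328710837 × 1.61051 / 120 ≈ 0.004467

P(X=5) ≈ 0.004467 ≈ 0.45%


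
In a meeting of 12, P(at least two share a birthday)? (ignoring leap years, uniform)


P(all different) = Π(365-i)/365 for i=0..11
= 0.832975
P(match) = 1 - 0.832975 = 0.167025

P ≈ 0.1670 ≈ 16.70%


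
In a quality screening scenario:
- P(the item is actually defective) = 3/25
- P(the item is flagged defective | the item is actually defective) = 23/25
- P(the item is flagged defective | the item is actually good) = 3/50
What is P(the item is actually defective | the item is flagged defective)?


Using Bayes' theorem:
P(A|B) = P(B|A)·P(A) / P(B)

P(the item is flagged defective) = 23/25 × 3/25 + 3/50 × 22/25
= 69/625 + 33/625 = 102/625

P(the item is actually defective|the item is flagged defective) = (69/625) / (102/625) = 23/34

P(the item is actually defective|the item is flagged defective) = 23/34 ≈ 67.65%


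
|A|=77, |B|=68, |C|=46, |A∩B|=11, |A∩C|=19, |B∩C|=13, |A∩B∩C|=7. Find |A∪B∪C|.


|A∪B∪C| = 77+68+46-11-19-13+7 = 155

|A∪B∪C| = 155


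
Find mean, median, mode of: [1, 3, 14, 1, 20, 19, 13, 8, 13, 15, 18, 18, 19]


Sorted: [1, 1, 3, 8, 13, 13, 14, 15, 18, 18, 19, 19, 20]
Mean = 162/13
Median = 14
Freq: {1: 2, 3: 1, 14: 1, 20: 1, 19: 2, 13: 2, 8: 1, 15: 1, 18: 2}
Mode: [1, 13, 18, 19]

Mean=162/13, Median=14, Mode=[1, 13, 18, 19]


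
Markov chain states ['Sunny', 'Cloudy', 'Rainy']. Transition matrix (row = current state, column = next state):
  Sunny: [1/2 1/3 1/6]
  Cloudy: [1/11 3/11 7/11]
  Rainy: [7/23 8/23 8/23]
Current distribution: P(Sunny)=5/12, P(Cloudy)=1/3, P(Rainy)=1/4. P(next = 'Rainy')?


P(next=Rainy) = Σᵢ P(now=i)×P(i→Rainy)
= 5/12×1/6 + 1/3×7/11 + 1/4×8/23
= 5/72 + 7/33 + 2/23 = 6713/18216

P = 6713/18216 ≈ 0.3685


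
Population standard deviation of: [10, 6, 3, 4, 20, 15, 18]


Mean = 76/7
  (10-76/7)²=36/49
  (6-76/7)²=1156/49
  (3-76/7)²=3025/49
  (4-76/7)²=2304/49
  (20-76/7)²=4096/49
  (15-76/7)²=841/49
  (18-76/7)²=2500/49
Σ(x-μ)² = 1994/7
σ² = (1994/7)/7 = 1994/49

σ = √(1994/49) ≈ 6.3792


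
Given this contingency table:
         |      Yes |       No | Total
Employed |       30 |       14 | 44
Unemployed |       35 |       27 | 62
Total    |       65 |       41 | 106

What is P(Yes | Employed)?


P(Yes | Employed) = 30/(30+14) = 30/44 = 15/22

P(Yes|Employed) = 15/22 ≈ 68.18%


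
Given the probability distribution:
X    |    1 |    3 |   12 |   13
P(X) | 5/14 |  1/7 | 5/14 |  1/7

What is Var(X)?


E[X] = 97/14
E[X²] = 1081/14
Var(X) = E[X²] - (E[X])² = 1081/14 - 9409/196 = 5725/196

Var(X) = 5725/196 ≈ 29.2092


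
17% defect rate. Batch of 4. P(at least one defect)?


P(all good) = (83/100)^4 = 47458321/100000000
P(≥1 defect) = 52541679/100000000

P = 52541679/100000000 ≈ 52.54%


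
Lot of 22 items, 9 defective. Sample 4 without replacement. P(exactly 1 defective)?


Hypergeometric: C(9,1)×C(13,3)/C(22,4)
= 9×286/7315 = 234/665

P(X=1) = 234/665 ≈ 35.19%


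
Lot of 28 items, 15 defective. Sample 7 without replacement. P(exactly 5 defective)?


Hypergeometric: C(15,5)×C(13,2)/C(28,7)
= 3003×78/1184040 = 91/460

P(X=5) = 91/460 ≈ 19.78%


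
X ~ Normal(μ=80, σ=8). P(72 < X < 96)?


z₁=(72-80)/8=-1.0, z₂=(96-80)/8=2.0
P = Φ(2.0) - Φ(-1.0) = 0.977250 - 0.158655 = 0.818595 ≈ 0.8186

P(72 < X < 96) ≈ 0.8186


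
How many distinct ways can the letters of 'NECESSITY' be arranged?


Letters: 9, freq: {'N': 1, 'E': 2, 'C': 1, 'S': 2, 'I': 1, 'T': 1, 'Y': 1}
9!/(1!×2!×1!×2!×1!×1!×1!) = 362880/4 = 90720

90720


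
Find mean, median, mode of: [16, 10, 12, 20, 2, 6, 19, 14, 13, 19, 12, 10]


Sorted: [2, 6, 10, 10, 12, 12, 13, 14, 16, 19, 19, 20]
Mean = 153/12 = 51/4
Median = 25/2
Freq: {16: 1, 10: 2, 12: 2, 20: 1, 2: 1, 6: 1, 19: 2, 14: 1, 13: 1}
Mode: [10, 12, 19]

Mean=51/4, Median=25/2, Mode=[10, 12, 19]


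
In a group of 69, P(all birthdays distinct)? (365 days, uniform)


P(all different) = Π(365-i)/365 for i=0..68
= (365/365)×(364/365)×...×(297/365)
= 0.001036

P ≈ 0.0010 ≈ 0.10%


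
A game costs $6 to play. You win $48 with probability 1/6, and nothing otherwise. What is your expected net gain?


E[gain] = (48-6)×1/6 + (-6)×5/6
= 7 - 5 = 2

Expected net gain = $2 ≈ $2.00


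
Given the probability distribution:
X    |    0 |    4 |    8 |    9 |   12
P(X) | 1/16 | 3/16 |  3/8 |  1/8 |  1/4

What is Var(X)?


E[X] = 63/8
E[X²] = 585/8
Var(X) = E[X²] - (E[X])² = 585/8 - 3969/64 = 711/64

Var(X) = 711/64 ≈ 11.1094


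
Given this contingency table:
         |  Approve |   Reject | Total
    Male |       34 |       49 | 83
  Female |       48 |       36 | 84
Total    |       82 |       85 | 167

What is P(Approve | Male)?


P(Approve | Male) = 34/(34+49) = 34/83

P(Approve|Male) = 34/83 ≈ 40.96%


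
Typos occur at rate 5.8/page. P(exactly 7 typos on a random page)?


Poisson(λ=5.8): P(X=7) = e^(-λ)×λ^k/k!
= e^(-5.8) × 5.8^7 / 7!
≈ 0.003027554745 × 220798.416755 / 5040 ≈ 0.132635

P(X=7) ≈ 0.132635 ≈ 13.26%


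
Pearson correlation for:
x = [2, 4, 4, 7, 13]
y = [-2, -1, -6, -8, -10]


n=5, Σx=30, Σy=-27, Σxy=-218, Σx²=254, Σy²=205
r = (5×(-218) - 30×(-27))/√((5×254 - 30²)(5×205 - (-27)²))
= -280/√(370×296) = -280/√109520 ≈ -280/330.9381 ≈ -0.8461

r ≈ -0.8461


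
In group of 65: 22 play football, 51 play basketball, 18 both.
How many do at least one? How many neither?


|A∪B| = 22+51-18 = 55
Neither = 65-55 = 10

At least one: 55; Neither: 10


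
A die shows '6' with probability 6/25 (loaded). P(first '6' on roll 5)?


Geometric: P(X=5) = (1-p)^(k-1)×p = (19/25)^4×6/25 = 781926/9765625

P(X=5) = 781926/9765625 ≈ 8.01%


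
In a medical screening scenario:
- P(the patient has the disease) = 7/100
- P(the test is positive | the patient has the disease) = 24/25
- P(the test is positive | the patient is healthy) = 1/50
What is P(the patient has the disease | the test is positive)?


Using Bayes' theorem:
P(A|B) = P(B|A)·P(A) / P(B)

P(the test is positive) = 24/25 × 7/100 + 1/50 × 93/100
= 42/625 + 93/5000 = 429/5000

P(the patient has the disease|the test is positive) = (42/625) / (429/5000) = 112/143

P(the patient has the disease|the test is positive) = 112/143 ≈ 78.32%


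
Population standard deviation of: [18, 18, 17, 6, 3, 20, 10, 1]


Mean = 93/8
  (18-93/8)²=2601/64
  (18-93/8)²=2601/64
  (17-93/8)²=1849/64
  (6-93/8)²=2025/64
  (3-93/8)²=4761/64
  (20-93/8)²=4489/64
  (10-93/8)²=169/64
  (1-93/8)²=7225/64
Σ(x-μ)² = 3215/8
σ² = (3215/8)/8 = 3215/64

σ = √(3215/64) ≈ 7.0876


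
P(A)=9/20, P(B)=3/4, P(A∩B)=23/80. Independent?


P(A)×P(B) = 27/80
P(A∩B) = 23/80
Not equal → NOT independent

No, not independent


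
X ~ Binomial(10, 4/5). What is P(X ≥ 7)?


P(X ≥ 7) = Σ P(X=i) for i=7..10
P(X=7) = 393216/1953125
P(X=8) = 589824/1953125
P(X=9) = 524288/1953125
P(X=10) = 1048576/9765625
Sum = 8585216/9765625

P(X ≥ 7) = 8585216/9765625 ≈ 87.91%


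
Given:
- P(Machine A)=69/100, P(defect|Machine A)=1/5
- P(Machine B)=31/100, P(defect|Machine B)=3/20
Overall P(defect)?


P(B) = Σ P(B|Aᵢ)×P(Aᵢ)
  1/5×69/100 = 69/500
  3/20×31/100 = 93/2000
Sum = 369/2000

P(defect) = 369/2000 ≈ 18.45%


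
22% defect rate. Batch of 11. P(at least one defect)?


P(all good) = (39/50)^11 = 317475837322472439/4882812500000000000
P(≥1 defect) = 4565336662677527561/4882812500000000000

P = 4565336662677527561/4882812500000000000 ≈ 93.50%


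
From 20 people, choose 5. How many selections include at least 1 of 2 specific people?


Complement: C(20,5) - C(18,5) = 15504 - 8568 = 6936

6936


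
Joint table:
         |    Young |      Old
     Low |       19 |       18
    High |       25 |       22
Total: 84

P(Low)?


P(Low) = (19+18)/84 = 37/84

P(Low) = 37/84 ≈ 44.05%


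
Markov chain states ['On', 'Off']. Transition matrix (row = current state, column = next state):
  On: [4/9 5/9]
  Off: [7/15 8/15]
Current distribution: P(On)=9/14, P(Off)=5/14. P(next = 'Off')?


P(next=Off) = Σᵢ P(now=i)×P(i→Off)
= 9/14×5/9 + 5/14×8/15
= 5/14 + 4/21 = 23/42

P = 23/42 ≈ 0.5476


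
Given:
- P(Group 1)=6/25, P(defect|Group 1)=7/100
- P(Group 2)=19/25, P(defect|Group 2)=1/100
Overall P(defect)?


P(B) = Σ P(B|Aᵢ)×P(Aᵢ)
  7/100×6/25 = 21/1250
  1/100×19/25 = 19/2500
Sum = 61/2500

P(defect) = 61/2500 ≈ 2.44%


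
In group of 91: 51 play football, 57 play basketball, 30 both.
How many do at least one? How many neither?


|A∪B| = 51+57-30 = 78
Neither = 91-78 = 13

At least one: 78; Neither: 13


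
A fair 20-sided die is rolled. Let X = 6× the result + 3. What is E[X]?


E[die] = (1+20)/2 = 21/2
E[X] = 6×21/2 + 3 = 66

E[X] = 66


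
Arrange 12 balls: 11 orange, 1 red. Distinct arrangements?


12!/(11!×1!) = 12

12


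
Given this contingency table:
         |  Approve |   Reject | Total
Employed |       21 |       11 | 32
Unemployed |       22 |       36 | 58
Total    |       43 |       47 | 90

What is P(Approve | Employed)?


P(Approve | Employed) = 21/(21+11) = 21/32

P(Approve|Employed) = 21/32 ≈ 65.62%


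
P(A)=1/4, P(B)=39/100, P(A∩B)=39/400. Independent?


P(A)×P(B) = 39/400
P(A∩B) = 39/400
Equal ✓ → Independent

Yes, independent


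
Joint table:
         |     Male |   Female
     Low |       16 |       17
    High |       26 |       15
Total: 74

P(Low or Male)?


P(Low∨Male) = P(Low) + P(Male) - P(Low∧Male)
= (33 + 42 - 16)/74 = 59/74

P = 59/74 ≈ 79.73%
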